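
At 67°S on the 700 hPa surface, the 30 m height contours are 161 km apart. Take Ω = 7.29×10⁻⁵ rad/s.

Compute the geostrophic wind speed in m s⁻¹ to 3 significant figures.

Coriolis parameter at 67°S:
f = 2Ω sin φ = 2 × 7.29×10⁻⁵ × sin 67° = 1.34×10⁻⁴ s⁻¹
Height gradient: |∂Z/∂n| = 30 m / 161000 m = 1.86×10⁻⁴
On a pressure surface, geostrophic balance gives V_g = (g/f)|∂Z/∂n|:
V_g = 9.81 × 1.86×10⁻⁴ / 1.34×10⁻⁴ = 13.6 m/s

13.6 m s⁻¹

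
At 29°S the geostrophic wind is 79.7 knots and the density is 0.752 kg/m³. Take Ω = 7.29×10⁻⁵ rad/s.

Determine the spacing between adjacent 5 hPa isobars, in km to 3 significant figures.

Coriolis parameter at 29°S:
f = 2Ω sin φ = 2 × 7.29×10⁻⁵ × sin 29° = 7.07×10⁻⁵ s⁻¹
Wind speed in SI: 79.7 knots = 41.0 m/s
Geostrophic balance rearranged: |∂P/∂n| = f ρ V_g
|∂P/∂n| = 7.07×10⁻⁵ × 0.752 × 41.0 = 2.18×10⁻³ Pa/m
Isobar spacing: Δn = ΔP/|∂P/∂n| = 500 Pa / 2.18×10⁻³ Pa/m = 229418 m ≈ 229 km

229 km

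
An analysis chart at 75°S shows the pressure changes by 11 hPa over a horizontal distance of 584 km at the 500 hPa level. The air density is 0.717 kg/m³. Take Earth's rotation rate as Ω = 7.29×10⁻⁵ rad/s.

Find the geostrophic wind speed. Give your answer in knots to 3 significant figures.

Coriolis parameter at 75°S:
f = 2Ω sin φ = 2 × 7.29×10⁻⁵ × sin 75° = 1.41×10⁻⁴ s⁻¹
Pressure gradient: |∂P/∂n| = 1100 Pa / 584000 m = 1.88×10⁻³ Pa/m
Geostrophic balance (pressure-gradient force = Coriolis force):
V_g = (1/(fρ)) |∂P/∂n| = 1.88×10⁻³ / (1.41×10⁻⁴ × 0.717) = 18.7 m/s
Converting: 18.7 m/s × 1.944 = 36.3 knots

36.3 knots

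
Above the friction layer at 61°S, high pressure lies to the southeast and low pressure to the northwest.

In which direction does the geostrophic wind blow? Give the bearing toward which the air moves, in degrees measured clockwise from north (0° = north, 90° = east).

The pressure-gradient force points toward the northwest (bearing 315°).
Geostrophic balance: in the Southern Hemisphere the Coriolis force deflects motion to the left, so the geostrophic wind blows 90° to the left of the pressure-gradient force (low pressure on the right).
Rotating 315° by 90° counterclockwise gives 225° — the wind blows toward the southwest.

225°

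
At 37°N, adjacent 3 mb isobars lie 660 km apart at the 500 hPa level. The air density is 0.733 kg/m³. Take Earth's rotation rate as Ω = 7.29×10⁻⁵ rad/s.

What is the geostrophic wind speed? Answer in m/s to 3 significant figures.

Coriolis parameter at 37°N:
f = 2Ω sin φ = 2 × 7.29×10⁻⁵ × sin 37° = 8.77×10⁻⁵ s⁻¹
Pressure gradient: |∂P/∂n| = 300 Pa / 660000 m = 4.55×10⁻⁴ Pa/m
Geostrophic balance (pressure-gradient force = Coriolis force):
V_g = (1/(fρ)) |∂P/∂n| = 4.55×10⁻⁴ / (8.77×10⁻⁵ × 0.733) = 7.07 m/s

7.07 m/s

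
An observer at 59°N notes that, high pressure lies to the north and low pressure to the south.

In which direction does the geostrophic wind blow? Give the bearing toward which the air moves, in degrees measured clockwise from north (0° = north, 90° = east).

270°

The pressure-gradient force points toward the south (bearing 180°).
Geostrophic balance: in the Northern Hemisphere the Coriolis force deflects motion to the right, so the geostrophic wind blows 90° to the right of the pressure-gradient force (low pressure on the left).
Rotating 180° by 90° clockwise gives 270° — the wind blows toward the west.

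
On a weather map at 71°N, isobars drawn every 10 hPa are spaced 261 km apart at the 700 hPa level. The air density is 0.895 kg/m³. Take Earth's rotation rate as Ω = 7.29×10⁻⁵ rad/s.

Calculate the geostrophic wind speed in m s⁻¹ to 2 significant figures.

31 m s⁻¹

Coriolis parameter at 71°N:
f = 2Ω sin φ = 2 × 7.29×10⁻⁵ × sin 71° = 1.38×10⁻⁴ s⁻¹
Pressure gradient: |∂P/∂n| = 1000 Pa / 261000 m = 3.83×10⁻³ Pa/m
Geostrophic balance (pressure-gradient force = Coriolis force):
V_g = (1/(fρ)) |∂P/∂n| = 3.83×10⁻³ / (1.38×10⁻⁴ × 0.895) = 31.1 m/s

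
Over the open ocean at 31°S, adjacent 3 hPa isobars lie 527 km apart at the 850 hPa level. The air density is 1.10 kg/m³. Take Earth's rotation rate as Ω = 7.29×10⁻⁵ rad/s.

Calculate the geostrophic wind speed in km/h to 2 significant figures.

25 km/h

Coriolis parameter at 31°S:
f = 2Ω sin φ = 2 × 7.29×10⁻⁵ × sin 31° = 7.51×10⁻⁵ s⁻¹
Pressure gradient: |∂P/∂n| = 300 Pa / 527000 m = 5.69×10⁻⁴ Pa/m
Geostrophic balance (pressure-gradient force = Coriolis force):
V_g = (1/(fρ)) |∂P/∂n| = 5.69×10⁻⁴ / (7.51×10⁻⁵ × 1.10) = 6.89 m/s
Converting: 6.89 m/s × 3.6 = 25 km/h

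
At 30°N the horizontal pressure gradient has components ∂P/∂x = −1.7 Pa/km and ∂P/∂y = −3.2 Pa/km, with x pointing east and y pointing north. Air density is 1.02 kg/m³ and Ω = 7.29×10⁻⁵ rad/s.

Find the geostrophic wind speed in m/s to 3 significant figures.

Coriolis parameter at 30°N:
f = 2Ω sin φ = 2 × 7.29×10⁻⁵ × sin 30° = 7.29×10⁻⁵ s⁻¹
Component geostrophic relations (x east, y north):
u_g = −(1/(fρ)) ∂P/∂y,  v_g = (1/(fρ)) ∂P/∂x
u_g = −(−3.2×10⁻³)/(7.29×10⁻⁵ × 1.02) = 43.0 m/s;  v_g = (−1.7×10⁻³)/(7.29×10⁻⁵ × 1.02) = −22.9 m/s
|V_g| = √(u_g² + v_g²) = 48.7 m/s

48.7 m/s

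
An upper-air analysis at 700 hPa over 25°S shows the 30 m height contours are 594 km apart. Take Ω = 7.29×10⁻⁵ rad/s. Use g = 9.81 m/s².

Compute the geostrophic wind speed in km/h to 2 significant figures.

29 km/h

Coriolis parameter at 25°S:
f = 2Ω sin φ = 2 × 7.29×10⁻⁵ × sin 25° = 6.16×10⁻⁵ s⁻¹
Height gradient: |∂Z/∂n| = 30 m / 594000 m = 5.05×10⁻⁵
On a pressure surface, geostrophic balance gives V_g = (g/f)|∂Z/∂n|:
V_g = 9.81 × 5.05×10⁻⁵ / 6.16×10⁻⁵ = 8.04 m/s
Converting: 8.04 m/s × 3.6 = 29 km/h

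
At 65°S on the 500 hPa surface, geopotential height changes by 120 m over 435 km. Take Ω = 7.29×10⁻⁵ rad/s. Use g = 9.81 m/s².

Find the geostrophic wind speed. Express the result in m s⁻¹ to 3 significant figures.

20.5 m s⁻¹

Coriolis parameter at 65°S:
f = 2Ω sin φ = 2 × 7.29×10⁻⁵ × sin 65° = 1.32×10⁻⁴ s⁻¹
Height gradient: |∂Z/∂n| = 120 m / 435000 m = 2.76×10⁻⁴
On a pressure surface, geostrophic balance gives V_g = (g/f)|∂Z/∂n|:
V_g = 9.81 × 2.76×10⁻⁴ / 1.32×10⁻⁴ = 20.5 m/s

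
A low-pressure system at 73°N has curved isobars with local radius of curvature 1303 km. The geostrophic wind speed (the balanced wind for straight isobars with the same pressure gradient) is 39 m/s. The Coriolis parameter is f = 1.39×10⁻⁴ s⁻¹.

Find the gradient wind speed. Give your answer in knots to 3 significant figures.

Around a low, centrifugal force acts outward with Coriolis, so pressure-gradient force balances both:
(1/ρ)|∂P/∂n| = fV + V²/R  →  V² + fR·V − fR·V_g = 0
With fR = 1.39×10⁻⁴ × 1303×10³ m = 181 m/s:
V = [−fR + √((fR)² + 4 fR V_g)]/2 = [−181 + √(181² + 4×181×39)]/2 = 33 m/s
Subgeostrophic (V < V_g = 39 m/s), as expected around a low.
Converting: 33 m/s × 1.944 = 64.1 knots

64.1 knots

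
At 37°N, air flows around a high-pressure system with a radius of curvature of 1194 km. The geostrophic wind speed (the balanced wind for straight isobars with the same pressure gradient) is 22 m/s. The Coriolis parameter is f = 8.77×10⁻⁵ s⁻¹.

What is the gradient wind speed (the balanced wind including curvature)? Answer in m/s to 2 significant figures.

31 m/s

Around a high, pressure-gradient force acts outward with centrifugal, so Coriolis balances both:
fV = (1/ρ)|∂P/∂n| + V²/R  →  V² − fR·V + fR·V_g = 0
With fR = 8.77×10⁻⁵ × 1194×10³ m = 105 m/s:
V = [fR − √((fR)² − 4 fR V_g)]/2 = [105 − √(105² − 4×105×22)]/2 = 31.4 m/s
Supergeostrophic (V > V_g = 22 m/s), as expected around a high.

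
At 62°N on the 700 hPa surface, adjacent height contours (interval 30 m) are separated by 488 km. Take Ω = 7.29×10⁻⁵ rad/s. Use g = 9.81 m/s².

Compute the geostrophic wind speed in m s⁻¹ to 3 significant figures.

Coriolis parameter at 62°N:
f = 2Ω sin φ = 2 × 7.29×10⁻⁵ × sin 62° = 1.29×10⁻⁴ s⁻¹
Height gradient: |∂Z/∂n| = 30 m / 488000 m = 6.15×10⁻⁵
On a pressure surface, geostrophic balance gives V_g = (g/f)|∂Z/∂n|:
V_g = 9.81 × 6.15×10⁻⁵ / 1.29×10⁻⁴ = 4.68 m/s

4.68 m s⁻¹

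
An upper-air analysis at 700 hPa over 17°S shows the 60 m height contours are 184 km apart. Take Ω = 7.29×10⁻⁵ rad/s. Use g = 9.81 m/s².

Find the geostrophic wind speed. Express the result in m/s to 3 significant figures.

75.0 m/s

Coriolis parameter at 17°S:
f = 2Ω sin φ = 2 × 7.29×10⁻⁵ × sin 17° = 4.26×10⁻⁵ s⁻¹
Height gradient: |∂Z/∂n| = 60 m / 184000 m = 3.26×10⁻⁴
On a pressure surface, geostrophic balance gives V_g = (g/f)|∂Z/∂n|:
V_g = 9.81 × 3.26×10⁻⁴ / 4.26×10⁻⁵ = 75.0 m/s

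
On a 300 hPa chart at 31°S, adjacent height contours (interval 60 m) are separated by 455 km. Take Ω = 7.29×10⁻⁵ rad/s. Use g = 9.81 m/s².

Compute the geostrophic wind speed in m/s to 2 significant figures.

17 m/s

Coriolis parameter at 31°S:
f = 2Ω sin φ = 2 × 7.29×10⁻⁵ × sin 31° = 7.51×10⁻⁵ s⁻¹
Height gradient: |∂Z/∂n| = 60 m / 455000 m = 1.32×10⁻⁴
On a pressure surface, geostrophic balance gives V_g = (g/f)|∂Z/∂n|:
V_g = 9.81 × 1.32×10⁻⁴ / 7.51×10⁻⁵ = 17.2 m/s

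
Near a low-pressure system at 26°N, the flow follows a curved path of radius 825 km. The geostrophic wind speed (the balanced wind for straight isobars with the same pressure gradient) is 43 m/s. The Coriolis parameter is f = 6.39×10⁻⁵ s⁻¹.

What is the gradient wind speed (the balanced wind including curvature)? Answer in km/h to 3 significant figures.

101 km/h

Around a low, centrifugal force acts outward with Coriolis, so pressure-gradient force balances both:
(1/ρ)|∂P/∂n| = fV + V²/R  →  V² + fR·V − fR·V_g = 0
With fR = 6.39×10⁻⁵ × 825×10³ m = 52.7 m/s:
V = [−fR + √((fR)² + 4 fR V_g)]/2 = [−52.7 + √(52.7² + 4×52.7×43)]/2 = 28.1 m/s
Subgeostrophic (V < V_g = 43 m/s), as expected around a low.
Converting: 28.1 m/s × 3.6 = 101 km/h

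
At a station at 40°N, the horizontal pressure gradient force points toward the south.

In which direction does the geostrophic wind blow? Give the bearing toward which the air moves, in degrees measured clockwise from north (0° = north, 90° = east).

The pressure-gradient force points toward the south (bearing 180°).
Geostrophic balance: in the Northern Hemisphere the Coriolis force deflects motion to the right, so the geostrophic wind blows 90° to the right of the pressure-gradient force (low pressure on the left).
Rotating 180° by 90° clockwise gives 270° — the wind blows toward the west.

270°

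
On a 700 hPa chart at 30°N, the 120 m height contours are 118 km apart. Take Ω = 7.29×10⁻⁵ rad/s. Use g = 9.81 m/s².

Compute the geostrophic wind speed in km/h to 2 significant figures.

Coriolis parameter at 30°N:
f = 2Ω sin φ = 2 × 7.29×10⁻⁵ × sin 30° = 7.29×10⁻⁵ s⁻¹
Height gradient: |∂Z/∂n| = 120 m / 118000 m = 1.02×10⁻³
On a pressure surface, geostrophic balance gives V_g = (g/f)|∂Z/∂n|:
V_g = 9.81 × 1.02×10⁻³ / 7.29×10⁻⁵ = 137 m/s
Converting: 137 m/s × 3.6 = 490 km/h

490 km/h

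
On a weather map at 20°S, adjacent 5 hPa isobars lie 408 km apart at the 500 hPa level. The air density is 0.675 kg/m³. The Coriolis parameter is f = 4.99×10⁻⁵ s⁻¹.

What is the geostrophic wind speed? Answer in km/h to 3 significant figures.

131 km/h

Pressure gradient: |∂P/∂n| = 500 Pa / 408000 m = 1.23×10⁻³ Pa/m
Geostrophic balance (pressure-gradient force = Coriolis force):
V_g = (1/(fρ)) |∂P/∂n| = 1.23×10⁻³ / (4.99×10⁻⁵ × 0.675) = 36.4 m/s
Converting: 36.4 m/s × 3.6 = 131 km/h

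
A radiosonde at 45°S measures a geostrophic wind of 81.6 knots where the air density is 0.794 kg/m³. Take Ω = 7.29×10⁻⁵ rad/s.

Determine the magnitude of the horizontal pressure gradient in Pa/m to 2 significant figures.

Coriolis parameter at 45°S:
f = 2Ω sin φ = 2 × 7.29×10⁻⁵ × sin 45° = 1.03×10⁻⁴ s⁻¹
Wind speed in SI: 81.6 knots = 42.0 m/s
Geostrophic balance rearranged: |∂P/∂n| = f ρ V_g
|∂P/∂n| = 1.03×10⁻⁴ × 0.794 × 42.0 = 3.44×10⁻³ Pa/m

3.4×10⁻³ Pa/m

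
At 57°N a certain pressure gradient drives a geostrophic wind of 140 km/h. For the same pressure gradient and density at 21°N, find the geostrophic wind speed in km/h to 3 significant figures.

With the same pressure gradient and density, V_g ∝ 1/f ∝ 1/sin φ.
V₂ = V₁ · sin φ₁ / sin φ₂ = 140 × sin 57° / sin 21°
V₂ = 140 × 0.8387/0.3584 = 328 km/h

328 km/h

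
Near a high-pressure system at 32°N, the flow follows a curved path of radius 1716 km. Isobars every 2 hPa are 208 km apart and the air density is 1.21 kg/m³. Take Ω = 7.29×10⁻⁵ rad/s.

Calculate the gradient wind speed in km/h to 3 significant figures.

Coriolis parameter at 32°N:
f = 2Ω sin φ = 2 × 7.29×10⁻⁵ × sin 32° = 7.73×10⁻⁵ s⁻¹
Pressure gradient: |∂P/∂n| = 200 Pa / 208000 m = 9.62×10⁻⁴ Pa/m
Geostrophic speed: V_g = |∂P/∂n|/(fρ) = 9.62×10⁻⁴/(7.73×10⁻⁵ × 1.21) = 10.3 m/s
Around a high, pressure-gradient force acts outward with centrifugal, so Coriolis balances both:
fV = (1/ρ)|∂P/∂n| + V²/R  →  V² − fR·V + fR·V_g = 0
With fR = 7.73×10⁻⁵ × 1716×10³ m = 133 m/s:
V = [fR − √((fR)² − 4 fR V_g)]/2 = [133 − √(133² − 4×133×10.3)]/2 = 11.2 m/s
Supergeostrophic (V > V_g = 10.3 m/s), as expected around a high.
Converting: 11.2 m/s × 3.6 = 40.5 km/h

40.5 km/h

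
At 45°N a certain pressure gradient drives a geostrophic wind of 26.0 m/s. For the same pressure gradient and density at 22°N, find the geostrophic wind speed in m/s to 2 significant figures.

With the same pressure gradient and density, V_g ∝ 1/f ∝ 1/sin φ.
V₂ = V₁ · sin φ₁ / sin φ₂ = 26.0 × sin 45° / sin 22°
V₂ = 26.0 × 0.7071/0.3746 = 49 m/s

49 m/s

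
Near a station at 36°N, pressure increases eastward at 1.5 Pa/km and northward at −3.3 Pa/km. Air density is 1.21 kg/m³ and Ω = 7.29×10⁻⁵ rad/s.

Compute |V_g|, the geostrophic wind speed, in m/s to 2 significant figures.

35 m/s

Coriolis parameter at 36°N:
f = 2Ω sin φ = 2 × 7.29×10⁻⁵ × sin 36° = 8.57×10⁻⁵ s⁻¹
Component geostrophic relations (x east, y north):
u_g = −(1/(fρ)) ∂P/∂y,  v_g = (1/(fρ)) ∂P/∂x
u_g = −(−3.3×10⁻³)/(8.57×10⁻⁵ × 1.21) = 31.8 m/s;  v_g = (1.5×10⁻³)/(8.57×10⁻⁵ × 1.21) = 14.5 m/s
|V_g| = √(u_g² + v_g²) = 35.0 m/s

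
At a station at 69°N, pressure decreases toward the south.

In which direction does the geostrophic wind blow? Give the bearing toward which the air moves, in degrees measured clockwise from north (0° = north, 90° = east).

The pressure-gradient force points toward the south (bearing 180°).
Geostrophic balance: in the Northern Hemisphere the Coriolis force deflects motion to the right, so the geostrophic wind blows 90° to the right of the pressure-gradient force (low pressure on the left).
Rotating 180° by 90° clockwise gives 270° — the wind blows toward the west.

270°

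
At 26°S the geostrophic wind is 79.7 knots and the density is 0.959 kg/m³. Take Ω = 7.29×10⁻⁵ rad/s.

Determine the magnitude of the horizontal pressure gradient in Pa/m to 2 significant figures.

Coriolis parameter at 26°S:
f = 2Ω sin φ = 2 × 7.29×10⁻⁵ × sin 26° = 6.39×10⁻⁵ s⁻¹
Wind speed in SI: 79.7 knots = 41.0 m/s
Geostrophic balance rearranged: |∂P/∂n| = f ρ V_g
|∂P/∂n| = 6.39×10⁻⁵ × 0.959 × 41.0 = 2.51×10⁻³ Pa/m

2.5×10⁻³ Pa/m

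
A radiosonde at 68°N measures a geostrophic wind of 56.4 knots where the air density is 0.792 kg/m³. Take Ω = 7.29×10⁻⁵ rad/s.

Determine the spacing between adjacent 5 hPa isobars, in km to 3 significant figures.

Coriolis parameter at 68°N:
f = 2Ω sin φ = 2 × 7.29×10⁻⁵ × sin 68° = 1.35×10⁻⁴ s⁻¹
Wind speed in SI: 56.4 knots = 29.0 m/s
Geostrophic balance rearranged: |∂P/∂n| = f ρ V_g
|∂P/∂n| = 1.35×10⁻⁴ × 0.792 × 29.0 = 3.11×10⁻³ Pa/m
Isobar spacing: Δn = ΔP/|∂P/∂n| = 500 Pa / 3.11×10⁻³ Pa/m = 160955 m ≈ 161 km

161 km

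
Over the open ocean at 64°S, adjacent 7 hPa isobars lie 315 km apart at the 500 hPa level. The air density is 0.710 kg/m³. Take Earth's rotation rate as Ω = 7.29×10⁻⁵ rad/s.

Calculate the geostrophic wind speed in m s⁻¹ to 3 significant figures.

23.9 m s⁻¹

Coriolis parameter at 64°S:
f = 2Ω sin φ = 2 × 7.29×10⁻⁵ × sin 64° = 1.31×10⁻⁴ s⁻¹
Pressure gradient: |∂P/∂n| = 700 Pa / 315000 m = 2.22×10⁻³ Pa/m
Geostrophic balance (pressure-gradient force = Coriolis force):
V_g = (1/(fρ)) |∂P/∂n| = 2.22×10⁻³ / (1.31×10⁻⁴ × 0.710) = 23.9 m/s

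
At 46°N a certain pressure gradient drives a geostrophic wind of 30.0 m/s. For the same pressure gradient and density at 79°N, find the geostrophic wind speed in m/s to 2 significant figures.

With the same pressure gradient and density, V_g ∝ 1/f ∝ 1/sin φ.
V₂ = V₁ · sin φ₁ / sin φ₂ = 30.0 × sin 46° / sin 79°
V₂ = 30.0 × 0.7193/0.9816 = 22 m/s

22 m/s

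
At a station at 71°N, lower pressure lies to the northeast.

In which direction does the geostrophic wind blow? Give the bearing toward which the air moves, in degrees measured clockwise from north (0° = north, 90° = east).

The pressure-gradient force points toward the northeast (bearing 045°).
Geostrophic balance: in the Northern Hemisphere the Coriolis force deflects motion to the right, so the geostrophic wind blows 90° to the right of the pressure-gradient force (low pressure on the left).
Rotating 045° by 90° clockwise gives 135° — the wind blows toward the southeast.

135°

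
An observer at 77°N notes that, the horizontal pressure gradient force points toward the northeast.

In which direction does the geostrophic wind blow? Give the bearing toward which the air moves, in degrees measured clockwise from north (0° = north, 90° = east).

135°

The pressure-gradient force points toward the northeast (bearing 045°).
Geostrophic balance: in the Northern Hemisphere the Coriolis force deflects motion to the right, so the geostrophic wind blows 90° to the right of the pressure-gradient force (low pressure on the left).
Rotating 045° by 90° clockwise gives 135° — the wind blows toward the southeast.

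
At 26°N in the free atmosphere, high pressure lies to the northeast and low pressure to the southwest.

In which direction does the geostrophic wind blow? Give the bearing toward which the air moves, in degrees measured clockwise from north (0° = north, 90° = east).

The pressure-gradient force points toward the southwest (bearing 225°).
Geostrophic balance: in the Northern Hemisphere the Coriolis force deflects motion to the right, so the geostrophic wind blows 90° to the right of the pressure-gradient force (low pressure on the left).
Rotating 225° by 90° clockwise gives 315° — the wind blows toward the northwest.

315°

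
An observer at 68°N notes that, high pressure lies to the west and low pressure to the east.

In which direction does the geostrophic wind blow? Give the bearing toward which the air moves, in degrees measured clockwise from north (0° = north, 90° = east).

The pressure-gradient force points toward the east (bearing 090°).
Geostrophic balance: in the Northern Hemisphere the Coriolis force deflects motion to the right, so the geostrophic wind blows 90° to the right of the pressure-gradient force (low pressure on the left).
Rotating 090° by 90° clockwise gives 180° — the wind blows toward the south.

180°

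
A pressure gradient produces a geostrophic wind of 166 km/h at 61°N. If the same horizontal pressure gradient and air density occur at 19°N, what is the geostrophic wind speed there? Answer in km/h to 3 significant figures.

446 km/h

With the same pressure gradient and density, V_g ∝ 1/f ∝ 1/sin φ.
V₂ = V₁ · sin φ₁ / sin φ₂ = 166 × sin 61° / sin 19°
V₂ = 166 × 0.8746/0.3256 = 446 km/h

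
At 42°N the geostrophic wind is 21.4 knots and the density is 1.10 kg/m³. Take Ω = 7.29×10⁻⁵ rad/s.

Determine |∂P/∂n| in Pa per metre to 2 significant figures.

Coriolis parameter at 42°N:
f = 2Ω sin φ = 2 × 7.29×10⁻⁵ × sin 42° = 9.76×10⁻⁵ s⁻¹
Wind speed in SI: 21.4 knots = 11.0 m/s
Geostrophic balance rearranged: |∂P/∂n| = f ρ V_g
|∂P/∂n| = 9.76×10⁻⁵ × 1.10 × 11.0 = 1.18×10⁻³ Pa/m

1.2×10⁻³ Pa/m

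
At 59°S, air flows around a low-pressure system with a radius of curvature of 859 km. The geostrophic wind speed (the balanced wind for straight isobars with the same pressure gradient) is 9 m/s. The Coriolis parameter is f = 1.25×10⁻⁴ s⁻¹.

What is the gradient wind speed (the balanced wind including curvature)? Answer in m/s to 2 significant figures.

8.4 m/s

Around a low, centrifugal force acts outward with Coriolis, so pressure-gradient force balances both:
(1/ρ)|∂P/∂n| = fV + V²/R  →  V² + fR·V − fR·V_g = 0
With fR = 1.25×10⁻⁴ × 859×10³ m = 107 m/s:
V = [−fR + √((fR)² + 4 fR V_g)]/2 = [−107 + √(107² + 4×107×9)]/2 = 8.35 m/s
Subgeostrophic (V < V_g = 9 m/s), as expected around a low.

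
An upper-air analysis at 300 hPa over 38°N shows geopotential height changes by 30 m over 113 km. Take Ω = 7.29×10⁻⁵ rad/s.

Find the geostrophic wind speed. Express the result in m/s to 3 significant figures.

Coriolis parameter at 38°N:
f = 2Ω sin φ = 2 × 7.29×10⁻⁵ × sin 38° = 8.98×10⁻⁵ s⁻¹
Height gradient: |∂Z/∂n| = 30 m / 113000 m = 2.65×10⁻⁴
On a pressure surface, geostrophic balance gives V_g = (g/f)|∂Z/∂n|:
V_g = 9.81 × 2.65×10⁻⁴ / 8.98×10⁻⁵ = 29.0 m/s

29.0 m/s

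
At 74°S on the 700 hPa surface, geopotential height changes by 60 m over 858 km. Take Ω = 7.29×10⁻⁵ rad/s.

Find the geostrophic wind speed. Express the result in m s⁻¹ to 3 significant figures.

Coriolis parameter at 74°S:
f = 2Ω sin φ = 2 × 7.29×10⁻⁵ × sin 74° = 1.40×10⁻⁴ s⁻¹
Height gradient: |∂Z/∂n| = 60 m / 858000 m = 6.99×10⁻⁵
On a pressure surface, geostrophic balance gives V_g = (g/f)|∂Z/∂n|:
V_g = 9.81 × 6.99×10⁻⁵ / 1.40×10⁻⁴ = 4.89 m/s

4.89 m s⁻¹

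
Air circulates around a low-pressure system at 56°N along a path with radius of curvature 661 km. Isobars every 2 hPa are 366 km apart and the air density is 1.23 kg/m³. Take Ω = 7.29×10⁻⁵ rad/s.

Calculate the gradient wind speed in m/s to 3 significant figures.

Coriolis parameter at 56°N:
f = 2Ω sin φ = 2 × 7.29×10⁻⁵ × sin 56° = 1.21×10⁻⁴ s⁻¹
Pressure gradient: |∂P/∂n| = 200 Pa / 366000 m = 5.46×10⁻⁴ Pa/m
Geostrophic speed: V_g = |∂P/∂n|/(fρ) = 5.46×10⁻⁴/(1.21×10⁻⁴ × 1.23) = 3.68 m/s
Around a low, centrifugal force acts outward with Coriolis, so pressure-gradient force balances both:
(1/ρ)|∂P/∂n| = fV + V²/R  →  V² + fR·V − fR·V_g = 0
With fR = 1.21×10⁻⁴ × 661×10³ m = 79.9 m/s:
V = [−fR + √((fR)² + 4 fR V_g)]/2 = [−79.9 + √(79.9² + 4×79.9×3.68)]/2 = 3.52 m/s
Subgeostrophic (V < V_g = 3.68 m/s), as expected around a low.

3.52 m/s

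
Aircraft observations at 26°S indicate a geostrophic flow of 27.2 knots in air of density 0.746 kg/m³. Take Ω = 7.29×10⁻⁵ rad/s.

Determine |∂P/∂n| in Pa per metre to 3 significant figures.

Coriolis parameter at 26°S:
f = 2Ω sin φ = 2 × 7.29×10⁻⁵ × sin 26° = 6.39×10⁻⁵ s⁻¹
Wind speed in SI: 27.2 knots = 14.0 m/s
Geostrophic balance rearranged: |∂P/∂n| = f ρ V_g
|∂P/∂n| = 6.39×10⁻⁵ × 0.746 × 14.0 = 6.67×10⁻⁴ Pa/m

6.67×10⁻⁴ Pa/m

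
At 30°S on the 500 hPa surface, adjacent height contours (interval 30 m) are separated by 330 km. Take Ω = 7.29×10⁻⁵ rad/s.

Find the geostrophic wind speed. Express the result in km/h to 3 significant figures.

44.0 km/h

Coriolis parameter at 30°S:
f = 2Ω sin φ = 2 × 7.29×10⁻⁵ × sin 30° = 7.29×10⁻⁵ s⁻¹
Height gradient: |∂Z/∂n| = 30 m / 330000 m = 9.09×10⁻⁵
On a pressure surface, geostrophic balance gives V_g = (g/f)|∂Z/∂n|:
V_g = 9.81 × 9.09×10⁻⁵ / 7.29×10⁻⁵ = 12.2 m/s
Converting: 12.2 m/s × 3.6 = 44.0 km/h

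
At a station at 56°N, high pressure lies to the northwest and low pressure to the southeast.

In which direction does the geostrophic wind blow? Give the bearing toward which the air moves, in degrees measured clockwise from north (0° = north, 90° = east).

225°

The pressure-gradient force points toward the southeast (bearing 135°).
Geostrophic balance: in the Northern Hemisphere the Coriolis force deflects motion to the right, so the geostrophic wind blows 90° to the right of the pressure-gradient force (low pressure on the left).
Rotating 135° by 90° clockwise gives 225° — the wind blows toward the southwest.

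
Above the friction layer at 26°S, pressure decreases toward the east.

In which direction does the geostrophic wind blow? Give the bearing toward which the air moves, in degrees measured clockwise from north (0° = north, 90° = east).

The pressure-gradient force points toward the east (bearing 090°).
Geostrophic balance: in the Southern Hemisphere the Coriolis force deflects motion to the left, so the geostrophic wind blows 90° to the left of the pressure-gradient force (low pressure on the right).
Rotating 090° by 90° counterclockwise gives 000° — the wind blows toward the north.

000°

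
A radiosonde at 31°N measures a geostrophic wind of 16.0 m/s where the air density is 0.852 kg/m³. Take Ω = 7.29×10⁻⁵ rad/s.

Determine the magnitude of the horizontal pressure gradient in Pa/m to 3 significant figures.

1.02×10⁻³ Pa/m

Coriolis parameter at 31°N:
f = 2Ω sin φ = 2 × 7.29×10⁻⁵ × sin 31° = 7.51×10⁻⁵ s⁻¹
Geostrophic balance rearranged: |∂P/∂n| = f ρ V_g
|∂P/∂n| = 7.51×10⁻⁵ × 0.852 × 16.0 = 1.02×10⁻³ Pa/m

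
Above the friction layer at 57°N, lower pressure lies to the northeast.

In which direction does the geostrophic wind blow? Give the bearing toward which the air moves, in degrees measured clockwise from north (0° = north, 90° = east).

135°

The pressure-gradient force points toward the northeast (bearing 045°).
Geostrophic balance: in the Northern Hemisphere the Coriolis force deflects motion to the right, so the geostrophic wind blows 90° to the right of the pressure-gradient force (low pressure on the left).
Rotating 045° by 90° clockwise gives 135° — the wind blows toward the southeast.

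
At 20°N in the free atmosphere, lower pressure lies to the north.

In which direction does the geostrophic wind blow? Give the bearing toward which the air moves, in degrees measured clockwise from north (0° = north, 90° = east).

090°

The pressure-gradient force points toward the north (bearing 000°).
Geostrophic balance: in the Northern Hemisphere the Coriolis force deflects motion to the right, so the geostrophic wind blows 90° to the right of the pressure-gradient force (low pressure on the left).
Rotating 000° by 90° clockwise gives 090° — the wind blows toward the east.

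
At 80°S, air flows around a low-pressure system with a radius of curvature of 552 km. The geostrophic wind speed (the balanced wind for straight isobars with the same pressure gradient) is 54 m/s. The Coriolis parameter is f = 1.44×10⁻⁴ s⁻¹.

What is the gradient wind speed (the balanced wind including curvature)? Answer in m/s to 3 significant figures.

Around a low, centrifugal force acts outward with Coriolis, so pressure-gradient force balances both:
(1/ρ)|∂P/∂n| = fV + V²/R  →  V² + fR·V − fR·V_g = 0
With fR = 1.44×10⁻⁴ × 552×10³ m = 79.5 m/s:
V = [−fR + √((fR)² + 4 fR V_g)]/2 = [−79.5 + √(79.5² + 4×79.5×54)]/2 = 36.9 m/s
Subgeostrophic (V < V_g = 54 m/s), as expected around a low.

36.9 m/s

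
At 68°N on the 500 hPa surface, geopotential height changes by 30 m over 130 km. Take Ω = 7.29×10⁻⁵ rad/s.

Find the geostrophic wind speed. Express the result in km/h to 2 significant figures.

60 km/h

Coriolis parameter at 68°N:
f = 2Ω sin φ = 2 × 7.29×10⁻⁵ × sin 68° = 1.35×10⁻⁴ s⁻¹
Height gradient: |∂Z/∂n| = 30 m / 130000 m = 2.31×10⁻⁴
On a pressure surface, geostrophic balance gives V_g = (g/f)|∂Z/∂n|:
V_g = 9.81 × 2.31×10⁻⁴ / 1.35×10⁻⁴ = 16.7 m/s
Converting: 16.7 m/s × 3.6 = 60 km/h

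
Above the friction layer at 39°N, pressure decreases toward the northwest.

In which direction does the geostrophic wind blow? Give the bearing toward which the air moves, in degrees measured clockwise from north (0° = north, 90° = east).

The pressure-gradient force points toward the northwest (bearing 315°).
Geostrophic balance: in the Northern Hemisphere the Coriolis force deflects motion to the right, so the geostrophic wind blows 90° to the right of the pressure-gradient force (low pressure on the left).
Rotating 315° by 90° clockwise gives 045° — the wind blows toward the northeast.

045°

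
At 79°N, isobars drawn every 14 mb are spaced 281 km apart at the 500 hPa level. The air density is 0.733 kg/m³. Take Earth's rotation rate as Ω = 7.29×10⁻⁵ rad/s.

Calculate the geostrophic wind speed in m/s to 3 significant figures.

Coriolis parameter at 79°N:
f = 2Ω sin φ = 2 × 7.29×10⁻⁵ × sin 79° = 1.43×10⁻⁴ s⁻¹
Pressure gradient: |∂P/∂n| = 1400 Pa / 281000 m = 4.98×10⁻³ Pa/m
Geostrophic balance (pressure-gradient force = Coriolis force):
V_g = (1/(fρ)) |∂P/∂n| = 4.98×10⁻³ / (1.43×10⁻⁴ × 0.733) = 47.5 m/s

47.5 m/s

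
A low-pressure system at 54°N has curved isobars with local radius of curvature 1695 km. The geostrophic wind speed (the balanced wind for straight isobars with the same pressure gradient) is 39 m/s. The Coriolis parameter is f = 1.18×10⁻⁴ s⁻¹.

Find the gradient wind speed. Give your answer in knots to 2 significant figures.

65 knots

Around a low, centrifugal force acts outward with Coriolis, so pressure-gradient force balances both:
(1/ρ)|∂P/∂n| = fV + V²/R  →  V² + fR·V − fR·V_g = 0
With fR = 1.18×10⁻⁴ × 1695×10³ m = 200 m/s:
V = [−fR + √((fR)² + 4 fR V_g)]/2 = [−200 + √(200² + 4×200×39)]/2 = 33.4 m/s
Subgeostrophic (V < V_g = 39 m/s), as expected around a low.
Converting: 33.4 m/s × 1.944 = 65 knots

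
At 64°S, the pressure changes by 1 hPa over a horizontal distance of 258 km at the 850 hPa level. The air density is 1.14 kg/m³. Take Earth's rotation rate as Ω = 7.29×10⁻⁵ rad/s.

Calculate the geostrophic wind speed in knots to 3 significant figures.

Coriolis parameter at 64°S:
f = 2Ω sin φ = 2 × 7.29×10⁻⁵ × sin 64° = 1.31×10⁻⁴ s⁻¹
Pressure gradient: |∂P/∂n| = 100 Pa / 258000 m = 3.88×10⁻⁴ Pa/m
Geostrophic balance (pressure-gradient force = Coriolis force):
V_g = (1/(fρ)) |∂P/∂n| = 3.88×10⁻⁴ / (1.31×10⁻⁴ × 1.14) = 2.59 m/s
Converting: 2.59 m/s × 1.944 = 5.04 knots

5.04 knots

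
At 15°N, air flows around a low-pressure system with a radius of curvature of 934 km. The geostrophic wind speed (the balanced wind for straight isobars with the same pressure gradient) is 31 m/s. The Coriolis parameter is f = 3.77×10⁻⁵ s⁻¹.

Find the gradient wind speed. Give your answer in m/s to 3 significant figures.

19.8 m/s

Around a low, centrifugal force acts outward with Coriolis, so pressure-gradient force balances both:
(1/ρ)|∂P/∂n| = fV + V²/R  →  V² + fR·V − fR·V_g = 0
With fR = 3.77×10⁻⁵ × 934×10³ m = 35.2 m/s:
V = [−fR + √((fR)² + 4 fR V_g)]/2 = [−35.2 + √(35.2² + 4×35.2×31)]/2 = 19.8 m/s
Subgeostrophic (V < V_g = 31 m/s), as expected around a low.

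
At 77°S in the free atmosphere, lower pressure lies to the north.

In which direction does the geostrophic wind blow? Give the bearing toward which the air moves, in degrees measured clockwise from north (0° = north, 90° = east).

270°

The pressure-gradient force points toward the north (bearing 000°).
Geostrophic balance: in the Southern Hemisphere the Coriolis force deflects motion to the left, so the geostrophic wind blows 90° to the left of the pressure-gradient force (low pressure on the right).
Rotating 000° by 90° counterclockwise gives 270° — the wind blows toward the west.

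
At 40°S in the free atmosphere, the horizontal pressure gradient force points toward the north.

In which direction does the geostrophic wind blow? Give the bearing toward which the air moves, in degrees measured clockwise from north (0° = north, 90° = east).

270°

The pressure-gradient force points toward the north (bearing 000°).
Geostrophic balance: in the Southern Hemisphere the Coriolis force deflects motion to the left, so the geostrophic wind blows 90° to the left of the pressure-gradient force (low pressure on the right).
Rotating 000° by 90° counterclockwise gives 270° — the wind blows toward the west.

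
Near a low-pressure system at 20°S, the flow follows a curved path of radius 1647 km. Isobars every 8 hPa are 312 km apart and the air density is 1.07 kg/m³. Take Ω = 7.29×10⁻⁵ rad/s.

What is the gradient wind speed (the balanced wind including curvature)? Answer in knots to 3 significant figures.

66.1 knots

Coriolis parameter at 20°S:
f = 2Ω sin φ = 2 × 7.29×10⁻⁵ × sin 20° = 4.99×10⁻⁵ s⁻¹
Pressure gradient: |∂P/∂n| = 800 Pa / 312000 m = 2.56×10⁻³ Pa/m
Geostrophic speed: V_g = |∂P/∂n|/(fρ) = 2.56×10⁻³/(4.99×10⁻⁵ × 1.07) = 48.1 m/s
Around a low, centrifugal force acts outward with Coriolis, so pressure-gradient force balances both:
(1/ρ)|∂P/∂n| = fV + V²/R  →  V² + fR·V − fR·V_g = 0
With fR = 4.99×10⁻⁵ × 1647×10³ m = 82.1 m/s:
V = [−fR + √((fR)² + 4 fR V_g)]/2 = [−82.1 + √(82.1² + 4×82.1×48.1)]/2 = 34 m/s
Subgeostrophic (V < V_g = 48.1 m/s), as expected around a low.
Converting: 34 m/s × 1.944 = 66.1 knots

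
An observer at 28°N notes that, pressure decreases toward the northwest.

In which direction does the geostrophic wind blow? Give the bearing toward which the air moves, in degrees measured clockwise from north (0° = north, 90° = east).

045°

The pressure-gradient force points toward the northwest (bearing 315°).
Geostrophic balance: in the Northern Hemisphere the Coriolis force deflects motion to the right, so the geostrophic wind blows 90° to the right of the pressure-gradient force (low pressure on the left).
Rotating 315° by 90° clockwise gives 045° — the wind blows toward the northeast.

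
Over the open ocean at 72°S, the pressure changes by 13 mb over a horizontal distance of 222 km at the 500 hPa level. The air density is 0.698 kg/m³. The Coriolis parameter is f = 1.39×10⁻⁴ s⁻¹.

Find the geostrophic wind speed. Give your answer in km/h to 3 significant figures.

Pressure gradient: |∂P/∂n| = 1300 Pa / 222000 m = 5.86×10⁻³ Pa/m
Geostrophic balance (pressure-gradient force = Coriolis force):
V_g = (1/(fρ)) |∂P/∂n| = 5.86×10⁻³ / (1.39×10⁻⁴ × 0.698) = 60.4 m/s
Converting: 60.4 m/s × 3.6 = 217 km/h

217 km/h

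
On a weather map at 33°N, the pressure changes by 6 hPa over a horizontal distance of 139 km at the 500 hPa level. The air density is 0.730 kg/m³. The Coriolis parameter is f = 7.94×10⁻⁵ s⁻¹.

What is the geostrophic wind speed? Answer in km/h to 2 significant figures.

270 km/h

Pressure gradient: |∂P/∂n| = 600 Pa / 139000 m = 4.32×10⁻³ Pa/m
Geostrophic balance (pressure-gradient force = Coriolis force):
V_g = (1/(fρ)) |∂P/∂n| = 4.32×10⁻³ / (7.94×10⁻⁵ × 0.730) = 74.5 m/s
Converting: 74.5 m/s × 3.6 = 270 km/h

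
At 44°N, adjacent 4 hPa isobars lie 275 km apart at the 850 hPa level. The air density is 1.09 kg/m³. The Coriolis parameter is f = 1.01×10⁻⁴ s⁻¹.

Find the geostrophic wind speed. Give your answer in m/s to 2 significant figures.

13 m/s

Pressure gradient: |∂P/∂n| = 400 Pa / 275000 m = 1.45×10⁻³ Pa/m
Geostrophic balance (pressure-gradient force = Coriolis force):
V_g = (1/(fρ)) |∂P/∂n| = 1.45×10⁻³ / (1.01×10⁻⁴ × 1.09) = 13.2 m/s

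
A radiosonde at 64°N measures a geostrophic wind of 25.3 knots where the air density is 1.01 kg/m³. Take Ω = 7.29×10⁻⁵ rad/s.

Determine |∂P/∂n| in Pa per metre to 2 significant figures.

1.7×10⁻³ Pa/m

Coriolis parameter at 64°N:
f = 2Ω sin φ = 2 × 7.29×10⁻⁵ × sin 64° = 1.31×10⁻⁴ s⁻¹
Wind speed in SI: 25.3 knots = 13.0 m/s
Geostrophic balance rearranged: |∂P/∂n| = f ρ V_g
|∂P/∂n| = 1.31×10⁻⁴ × 1.01 × 13.0 = 1.72×10⁻³ Pa/m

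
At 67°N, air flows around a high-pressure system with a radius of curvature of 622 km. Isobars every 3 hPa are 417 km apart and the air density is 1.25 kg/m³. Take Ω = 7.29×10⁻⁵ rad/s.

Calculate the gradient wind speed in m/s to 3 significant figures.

Coriolis parameter at 67°N:
f = 2Ω sin φ = 2 × 7.29×10⁻⁵ × sin 67° = 1.34×10⁻⁴ s⁻¹
Pressure gradient: |∂P/∂n| = 300 Pa / 417000 m = 7.19×10⁻⁴ Pa/m
Geostrophic speed: V_g = |∂P/∂n|/(fρ) = 7.19×10⁻⁴/(1.34×10⁻⁴ × 1.25) = 4.29 m/s
Around a high, pressure-gradient force acts outward with centrifugal, so Coriolis balances both:
fV = (1/ρ)|∂P/∂n| + V²/R  →  V² − fR·V + fR·V_g = 0
With fR = 1.34×10⁻⁴ × 622×10³ m = 83.5 m/s:
V = [fR − √((fR)² − 4 fR V_g)]/2 = [83.5 − √(83.5² − 4×83.5×4.29)]/2 = 4.53 m/s
Supergeostrophic (V > V_g = 4.29 m/s), as expected around a high.

4.53 m/s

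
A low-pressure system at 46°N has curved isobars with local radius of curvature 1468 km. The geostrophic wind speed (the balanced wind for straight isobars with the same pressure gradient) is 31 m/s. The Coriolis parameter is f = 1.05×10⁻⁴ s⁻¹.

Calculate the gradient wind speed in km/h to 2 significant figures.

95 km/h

Around a low, centrifugal force acts outward with Coriolis, so pressure-gradient force balances both:
(1/ρ)|∂P/∂n| = fV + V²/R  →  V² + fR·V − fR·V_g = 0
With fR = 1.05×10⁻⁴ × 1468×10³ m = 154 m/s:
V = [−fR + √((fR)² + 4 fR V_g)]/2 = [−154 + √(154² + 4×154×31)]/2 = 26.5 m/s
Subgeostrophic (V < V_g = 31 m/s), as expected around a low.
Converting: 26.5 m/s × 3.6 = 95 km/h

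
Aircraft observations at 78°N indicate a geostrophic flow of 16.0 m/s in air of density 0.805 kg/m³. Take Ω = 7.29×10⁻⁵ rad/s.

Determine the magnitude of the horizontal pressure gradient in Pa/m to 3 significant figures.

1.84×10⁻³ Pa/m

Coriolis parameter at 78°N:
f = 2Ω sin φ = 2 × 7.29×10⁻⁵ × sin 78° = 1.43×10⁻⁴ s⁻¹
Geostrophic balance rearranged: |∂P/∂n| = f ρ V_g
|∂P/∂n| = 1.43×10⁻⁴ × 0.805 × 16.0 = 1.84×10⁻³ Pa/m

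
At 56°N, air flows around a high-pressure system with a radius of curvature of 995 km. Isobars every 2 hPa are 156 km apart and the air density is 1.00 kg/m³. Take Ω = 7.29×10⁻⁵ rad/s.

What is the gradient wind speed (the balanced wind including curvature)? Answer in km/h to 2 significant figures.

42 km/h

Coriolis parameter at 56°N:
f = 2Ω sin φ = 2 × 7.29×10⁻⁵ × sin 56° = 1.21×10⁻⁴ s⁻¹
Pressure gradient: |∂P/∂n| = 200 Pa / 156000 m = 1.28×10⁻³ Pa/m
Geostrophic speed: V_g = |∂P/∂n|/(fρ) = 1.28×10⁻³/(1.21×10⁻⁴ × 1.00) = 10.6 m/s
Around a high, pressure-gradient force acts outward with centrifugal, so Coriolis balances both:
fV = (1/ρ)|∂P/∂n| + V²/R  →  V² − fR·V + fR·V_g = 0
With fR = 1.21×10⁻⁴ × 995×10³ m = 120 m/s:
V = [fR − √((fR)² − 4 fR V_g)]/2 = [120 − √(120² − 4×120×10.6)]/2 = 11.8 m/s
Supergeostrophic (V > V_g = 10.6 m/s), as expected around a high.
Converting: 11.8 m/s × 3.6 = 42 km/h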